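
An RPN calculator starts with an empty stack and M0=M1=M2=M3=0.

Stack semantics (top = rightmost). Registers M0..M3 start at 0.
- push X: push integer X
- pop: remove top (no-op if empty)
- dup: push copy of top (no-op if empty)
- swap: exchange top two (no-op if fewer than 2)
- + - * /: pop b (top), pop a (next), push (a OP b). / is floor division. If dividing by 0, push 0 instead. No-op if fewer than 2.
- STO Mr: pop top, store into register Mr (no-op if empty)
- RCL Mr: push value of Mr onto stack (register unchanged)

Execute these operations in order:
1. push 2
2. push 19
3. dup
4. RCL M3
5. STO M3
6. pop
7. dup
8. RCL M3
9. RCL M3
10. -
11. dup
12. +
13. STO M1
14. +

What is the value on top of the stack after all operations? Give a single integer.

After op 1 (push 2): stack=[2] mem=[0,0,0,0]
After op 2 (push 19): stack=[2,19] mem=[0,0,0,0]
After op 3 (dup): stack=[2,19,19] mem=[0,0,0,0]
After op 4 (RCL M3): stack=[2,19,19,0] mem=[0,0,0,0]
After op 5 (STO M3): stack=[2,19,19] mem=[0,0,0,0]
After op 6 (pop): stack=[2,19] mem=[0,0,0,0]
After op 7 (dup): stack=[2,19,19] mem=[0,0,0,0]
After op 8 (RCL M3): stack=[2,19,19,0] mem=[0,0,0,0]
After op 9 (RCL M3): stack=[2,19,19,0,0] mem=[0,0,0,0]
After op 10 (-): stack=[2,19,19,0] mem=[0,0,0,0]
After op 11 (dup): stack=[2,19,19,0,0] mem=[0,0,0,0]
After op 12 (+): stack=[2,19,19,0] mem=[0,0,0,0]
After op 13 (STO M1): stack=[2,19,19] mem=[0,0,0,0]
After op 14 (+): stack=[2,38] mem=[0,0,0,0]

Answer: 38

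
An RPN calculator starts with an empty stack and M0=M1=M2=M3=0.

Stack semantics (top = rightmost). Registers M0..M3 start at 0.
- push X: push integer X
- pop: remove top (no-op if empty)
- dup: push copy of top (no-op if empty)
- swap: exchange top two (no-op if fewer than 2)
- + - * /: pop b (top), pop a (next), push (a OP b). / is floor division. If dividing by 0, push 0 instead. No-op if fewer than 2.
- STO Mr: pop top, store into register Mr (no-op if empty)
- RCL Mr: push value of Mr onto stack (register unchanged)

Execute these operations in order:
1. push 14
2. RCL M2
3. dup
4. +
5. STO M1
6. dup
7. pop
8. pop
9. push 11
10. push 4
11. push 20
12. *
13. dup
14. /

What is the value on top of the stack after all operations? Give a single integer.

Answer: 1

Derivation:
After op 1 (push 14): stack=[14] mem=[0,0,0,0]
After op 2 (RCL M2): stack=[14,0] mem=[0,0,0,0]
After op 3 (dup): stack=[14,0,0] mem=[0,0,0,0]
After op 4 (+): stack=[14,0] mem=[0,0,0,0]
After op 5 (STO M1): stack=[14] mem=[0,0,0,0]
After op 6 (dup): stack=[14,14] mem=[0,0,0,0]
After op 7 (pop): stack=[14] mem=[0,0,0,0]
After op 8 (pop): stack=[empty] mem=[0,0,0,0]
After op 9 (push 11): stack=[11] mem=[0,0,0,0]
After op 10 (push 4): stack=[11,4] mem=[0,0,0,0]
After op 11 (push 20): stack=[11,4,20] mem=[0,0,0,0]
After op 12 (*): stack=[11,80] mem=[0,0,0,0]
After op 13 (dup): stack=[11,80,80] mem=[0,0,0,0]
After op 14 (/): stack=[11,1] mem=[0,0,0,0]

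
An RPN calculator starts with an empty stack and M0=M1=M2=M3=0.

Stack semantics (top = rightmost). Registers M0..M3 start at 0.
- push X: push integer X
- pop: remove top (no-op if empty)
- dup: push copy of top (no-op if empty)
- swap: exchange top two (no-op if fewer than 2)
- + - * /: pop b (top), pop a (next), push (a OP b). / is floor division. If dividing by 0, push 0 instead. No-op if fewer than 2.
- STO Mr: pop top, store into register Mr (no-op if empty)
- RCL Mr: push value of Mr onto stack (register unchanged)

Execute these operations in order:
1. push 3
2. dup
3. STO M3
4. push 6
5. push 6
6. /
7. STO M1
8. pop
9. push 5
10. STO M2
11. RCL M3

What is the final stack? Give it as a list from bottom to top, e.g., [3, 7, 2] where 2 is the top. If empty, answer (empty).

Answer: [3]

Derivation:
After op 1 (push 3): stack=[3] mem=[0,0,0,0]
After op 2 (dup): stack=[3,3] mem=[0,0,0,0]
After op 3 (STO M3): stack=[3] mem=[0,0,0,3]
After op 4 (push 6): stack=[3,6] mem=[0,0,0,3]
After op 5 (push 6): stack=[3,6,6] mem=[0,0,0,3]
After op 6 (/): stack=[3,1] mem=[0,0,0,3]
After op 7 (STO M1): stack=[3] mem=[0,1,0,3]
After op 8 (pop): stack=[empty] mem=[0,1,0,3]
After op 9 (push 5): stack=[5] mem=[0,1,0,3]
After op 10 (STO M2): stack=[empty] mem=[0,1,5,3]
After op 11 (RCL M3): stack=[3] mem=[0,1,5,3]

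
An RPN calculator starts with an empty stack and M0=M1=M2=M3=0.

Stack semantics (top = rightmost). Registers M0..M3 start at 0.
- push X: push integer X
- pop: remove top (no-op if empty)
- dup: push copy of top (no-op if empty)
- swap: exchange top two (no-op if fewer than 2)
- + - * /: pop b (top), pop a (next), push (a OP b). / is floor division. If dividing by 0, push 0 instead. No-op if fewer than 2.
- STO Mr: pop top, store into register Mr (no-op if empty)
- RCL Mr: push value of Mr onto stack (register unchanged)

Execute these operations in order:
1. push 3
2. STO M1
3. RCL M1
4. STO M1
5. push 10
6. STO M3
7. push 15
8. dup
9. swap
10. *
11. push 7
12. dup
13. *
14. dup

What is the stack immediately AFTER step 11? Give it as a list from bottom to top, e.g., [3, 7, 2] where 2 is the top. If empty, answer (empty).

After op 1 (push 3): stack=[3] mem=[0,0,0,0]
After op 2 (STO M1): stack=[empty] mem=[0,3,0,0]
After op 3 (RCL M1): stack=[3] mem=[0,3,0,0]
After op 4 (STO M1): stack=[empty] mem=[0,3,0,0]
After op 5 (push 10): stack=[10] mem=[0,3,0,0]
After op 6 (STO M3): stack=[empty] mem=[0,3,0,10]
After op 7 (push 15): stack=[15] mem=[0,3,0,10]
After op 8 (dup): stack=[15,15] mem=[0,3,0,10]
After op 9 (swap): stack=[15,15] mem=[0,3,0,10]
After op 10 (*): stack=[225] mem=[0,3,0,10]
After op 11 (push 7): stack=[225,7] mem=[0,3,0,10]

[225, 7]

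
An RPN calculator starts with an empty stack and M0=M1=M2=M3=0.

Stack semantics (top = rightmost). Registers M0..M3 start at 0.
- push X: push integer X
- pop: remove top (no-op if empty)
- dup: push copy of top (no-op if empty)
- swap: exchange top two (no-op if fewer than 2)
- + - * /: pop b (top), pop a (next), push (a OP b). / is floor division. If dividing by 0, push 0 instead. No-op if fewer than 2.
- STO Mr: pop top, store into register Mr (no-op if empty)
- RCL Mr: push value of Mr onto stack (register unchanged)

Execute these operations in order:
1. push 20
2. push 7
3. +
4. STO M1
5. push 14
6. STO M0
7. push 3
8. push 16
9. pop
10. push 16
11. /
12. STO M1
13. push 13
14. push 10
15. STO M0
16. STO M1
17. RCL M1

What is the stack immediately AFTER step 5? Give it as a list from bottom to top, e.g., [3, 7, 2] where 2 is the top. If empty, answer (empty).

After op 1 (push 20): stack=[20] mem=[0,0,0,0]
After op 2 (push 7): stack=[20,7] mem=[0,0,0,0]
After op 3 (+): stack=[27] mem=[0,0,0,0]
After op 4 (STO M1): stack=[empty] mem=[0,27,0,0]
After op 5 (push 14): stack=[14] mem=[0,27,0,0]

[14]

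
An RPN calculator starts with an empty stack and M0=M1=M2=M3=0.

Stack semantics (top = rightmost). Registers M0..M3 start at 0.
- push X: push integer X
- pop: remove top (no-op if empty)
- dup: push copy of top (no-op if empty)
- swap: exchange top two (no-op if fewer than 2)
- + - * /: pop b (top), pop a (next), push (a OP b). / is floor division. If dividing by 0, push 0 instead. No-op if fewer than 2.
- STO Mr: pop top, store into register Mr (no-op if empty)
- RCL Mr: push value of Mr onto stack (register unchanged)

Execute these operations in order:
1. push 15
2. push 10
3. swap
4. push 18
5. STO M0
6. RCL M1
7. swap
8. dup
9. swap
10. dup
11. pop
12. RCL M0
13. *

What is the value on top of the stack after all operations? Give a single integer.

After op 1 (push 15): stack=[15] mem=[0,0,0,0]
After op 2 (push 10): stack=[15,10] mem=[0,0,0,0]
After op 3 (swap): stack=[10,15] mem=[0,0,0,0]
After op 4 (push 18): stack=[10,15,18] mem=[0,0,0,0]
After op 5 (STO M0): stack=[10,15] mem=[18,0,0,0]
After op 6 (RCL M1): stack=[10,15,0] mem=[18,0,0,0]
After op 7 (swap): stack=[10,0,15] mem=[18,0,0,0]
After op 8 (dup): stack=[10,0,15,15] mem=[18,0,0,0]
After op 9 (swap): stack=[10,0,15,15] mem=[18,0,0,0]
After op 10 (dup): stack=[10,0,15,15,15] mem=[18,0,0,0]
After op 11 (pop): stack=[10,0,15,15] mem=[18,0,0,0]
After op 12 (RCL M0): stack=[10,0,15,15,18] mem=[18,0,0,0]
After op 13 (*): stack=[10,0,15,270] mem=[18,0,0,0]

Answer: 270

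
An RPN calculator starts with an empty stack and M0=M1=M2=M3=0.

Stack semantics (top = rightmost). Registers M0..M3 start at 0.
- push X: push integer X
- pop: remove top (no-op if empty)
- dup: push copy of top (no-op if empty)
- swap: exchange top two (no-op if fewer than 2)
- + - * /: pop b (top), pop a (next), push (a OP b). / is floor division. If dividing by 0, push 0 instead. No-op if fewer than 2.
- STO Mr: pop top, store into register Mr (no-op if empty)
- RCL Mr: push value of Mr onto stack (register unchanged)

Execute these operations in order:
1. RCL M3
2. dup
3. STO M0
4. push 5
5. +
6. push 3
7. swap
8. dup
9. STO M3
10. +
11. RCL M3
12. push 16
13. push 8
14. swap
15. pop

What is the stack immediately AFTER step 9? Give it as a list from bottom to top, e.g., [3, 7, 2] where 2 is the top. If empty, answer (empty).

After op 1 (RCL M3): stack=[0] mem=[0,0,0,0]
After op 2 (dup): stack=[0,0] mem=[0,0,0,0]
After op 3 (STO M0): stack=[0] mem=[0,0,0,0]
After op 4 (push 5): stack=[0,5] mem=[0,0,0,0]
After op 5 (+): stack=[5] mem=[0,0,0,0]
After op 6 (push 3): stack=[5,3] mem=[0,0,0,0]
After op 7 (swap): stack=[3,5] mem=[0,0,0,0]
After op 8 (dup): stack=[3,5,5] mem=[0,0,0,0]
After op 9 (STO M3): stack=[3,5] mem=[0,0,0,5]

[3, 5]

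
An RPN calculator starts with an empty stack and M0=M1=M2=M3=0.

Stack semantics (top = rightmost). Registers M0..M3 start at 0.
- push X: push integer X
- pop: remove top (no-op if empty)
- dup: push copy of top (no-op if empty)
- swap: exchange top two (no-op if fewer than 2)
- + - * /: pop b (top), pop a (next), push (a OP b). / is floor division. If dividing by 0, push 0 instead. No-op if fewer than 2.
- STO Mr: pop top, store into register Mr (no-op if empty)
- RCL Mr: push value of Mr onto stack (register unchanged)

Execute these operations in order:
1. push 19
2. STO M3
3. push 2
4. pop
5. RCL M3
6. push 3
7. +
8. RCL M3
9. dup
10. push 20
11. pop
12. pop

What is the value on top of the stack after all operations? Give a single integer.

After op 1 (push 19): stack=[19] mem=[0,0,0,0]
After op 2 (STO M3): stack=[empty] mem=[0,0,0,19]
After op 3 (push 2): stack=[2] mem=[0,0,0,19]
After op 4 (pop): stack=[empty] mem=[0,0,0,19]
After op 5 (RCL M3): stack=[19] mem=[0,0,0,19]
After op 6 (push 3): stack=[19,3] mem=[0,0,0,19]
After op 7 (+): stack=[22] mem=[0,0,0,19]
After op 8 (RCL M3): stack=[22,19] mem=[0,0,0,19]
After op 9 (dup): stack=[22,19,19] mem=[0,0,0,19]
After op 10 (push 20): stack=[22,19,19,20] mem=[0,0,0,19]
After op 11 (pop): stack=[22,19,19] mem=[0,0,0,19]
After op 12 (pop): stack=[22,19] mem=[0,0,0,19]

Answer: 19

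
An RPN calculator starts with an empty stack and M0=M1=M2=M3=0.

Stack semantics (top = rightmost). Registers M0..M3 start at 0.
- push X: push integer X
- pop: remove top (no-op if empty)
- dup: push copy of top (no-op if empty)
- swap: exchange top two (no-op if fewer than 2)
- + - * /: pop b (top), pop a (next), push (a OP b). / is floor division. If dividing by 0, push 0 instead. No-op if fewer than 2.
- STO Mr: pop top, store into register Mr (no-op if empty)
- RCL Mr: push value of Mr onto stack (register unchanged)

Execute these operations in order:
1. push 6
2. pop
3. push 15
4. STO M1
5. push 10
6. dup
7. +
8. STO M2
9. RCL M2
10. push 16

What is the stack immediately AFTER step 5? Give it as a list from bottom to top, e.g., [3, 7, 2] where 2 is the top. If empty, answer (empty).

After op 1 (push 6): stack=[6] mem=[0,0,0,0]
After op 2 (pop): stack=[empty] mem=[0,0,0,0]
After op 3 (push 15): stack=[15] mem=[0,0,0,0]
After op 4 (STO M1): stack=[empty] mem=[0,15,0,0]
After op 5 (push 10): stack=[10] mem=[0,15,0,0]

[10]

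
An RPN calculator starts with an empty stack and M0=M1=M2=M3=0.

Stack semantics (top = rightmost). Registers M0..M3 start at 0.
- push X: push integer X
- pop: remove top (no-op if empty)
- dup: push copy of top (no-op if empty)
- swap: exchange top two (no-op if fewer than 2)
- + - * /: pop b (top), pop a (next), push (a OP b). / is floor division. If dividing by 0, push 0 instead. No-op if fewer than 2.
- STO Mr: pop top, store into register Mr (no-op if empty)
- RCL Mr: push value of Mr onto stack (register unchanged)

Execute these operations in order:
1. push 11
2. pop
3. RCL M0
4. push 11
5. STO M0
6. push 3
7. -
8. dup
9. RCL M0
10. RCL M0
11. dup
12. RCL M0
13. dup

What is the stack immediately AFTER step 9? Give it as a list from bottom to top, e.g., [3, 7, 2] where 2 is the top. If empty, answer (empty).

After op 1 (push 11): stack=[11] mem=[0,0,0,0]
After op 2 (pop): stack=[empty] mem=[0,0,0,0]
After op 3 (RCL M0): stack=[0] mem=[0,0,0,0]
After op 4 (push 11): stack=[0,11] mem=[0,0,0,0]
After op 5 (STO M0): stack=[0] mem=[11,0,0,0]
After op 6 (push 3): stack=[0,3] mem=[11,0,0,0]
After op 7 (-): stack=[-3] mem=[11,0,0,0]
After op 8 (dup): stack=[-3,-3] mem=[11,0,0,0]
After op 9 (RCL M0): stack=[-3,-3,11] mem=[11,0,0,0]

[-3, -3, 11]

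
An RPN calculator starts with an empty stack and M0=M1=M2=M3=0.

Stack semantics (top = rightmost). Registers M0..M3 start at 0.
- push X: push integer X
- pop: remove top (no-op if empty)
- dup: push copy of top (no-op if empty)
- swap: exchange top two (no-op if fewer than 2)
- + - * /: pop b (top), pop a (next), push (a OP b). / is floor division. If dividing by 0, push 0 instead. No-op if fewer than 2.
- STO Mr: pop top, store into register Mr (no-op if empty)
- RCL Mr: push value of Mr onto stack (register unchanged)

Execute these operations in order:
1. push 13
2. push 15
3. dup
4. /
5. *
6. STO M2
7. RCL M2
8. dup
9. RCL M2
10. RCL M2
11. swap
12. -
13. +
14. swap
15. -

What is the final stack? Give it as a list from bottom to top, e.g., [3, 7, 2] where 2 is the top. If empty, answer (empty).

After op 1 (push 13): stack=[13] mem=[0,0,0,0]
After op 2 (push 15): stack=[13,15] mem=[0,0,0,0]
After op 3 (dup): stack=[13,15,15] mem=[0,0,0,0]
After op 4 (/): stack=[13,1] mem=[0,0,0,0]
After op 5 (*): stack=[13] mem=[0,0,0,0]
After op 6 (STO M2): stack=[empty] mem=[0,0,13,0]
After op 7 (RCL M2): stack=[13] mem=[0,0,13,0]
After op 8 (dup): stack=[13,13] mem=[0,0,13,0]
After op 9 (RCL M2): stack=[13,13,13] mem=[0,0,13,0]
After op 10 (RCL M2): stack=[13,13,13,13] mem=[0,0,13,0]
After op 11 (swap): stack=[13,13,13,13] mem=[0,0,13,0]
After op 12 (-): stack=[13,13,0] mem=[0,0,13,0]
After op 13 (+): stack=[13,13] mem=[0,0,13,0]
After op 14 (swap): stack=[13,13] mem=[0,0,13,0]
After op 15 (-): stack=[0] mem=[0,0,13,0]

Answer: [0]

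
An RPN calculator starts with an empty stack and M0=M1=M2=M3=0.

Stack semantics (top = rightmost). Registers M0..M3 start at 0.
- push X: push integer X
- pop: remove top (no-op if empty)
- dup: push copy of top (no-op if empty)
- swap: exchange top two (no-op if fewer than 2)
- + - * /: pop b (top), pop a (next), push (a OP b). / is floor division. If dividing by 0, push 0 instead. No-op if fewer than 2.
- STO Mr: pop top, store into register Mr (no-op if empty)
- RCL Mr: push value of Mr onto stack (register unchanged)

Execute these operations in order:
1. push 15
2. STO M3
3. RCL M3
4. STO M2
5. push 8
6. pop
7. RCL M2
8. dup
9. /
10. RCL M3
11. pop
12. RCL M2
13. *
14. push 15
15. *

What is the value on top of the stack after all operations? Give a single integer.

Answer: 225

Derivation:
After op 1 (push 15): stack=[15] mem=[0,0,0,0]
After op 2 (STO M3): stack=[empty] mem=[0,0,0,15]
After op 3 (RCL M3): stack=[15] mem=[0,0,0,15]
After op 4 (STO M2): stack=[empty] mem=[0,0,15,15]
After op 5 (push 8): stack=[8] mem=[0,0,15,15]
After op 6 (pop): stack=[empty] mem=[0,0,15,15]
After op 7 (RCL M2): stack=[15] mem=[0,0,15,15]
After op 8 (dup): stack=[15,15] mem=[0,0,15,15]
After op 9 (/): stack=[1] mem=[0,0,15,15]
After op 10 (RCL M3): stack=[1,15] mem=[0,0,15,15]
After op 11 (pop): stack=[1] mem=[0,0,15,15]
After op 12 (RCL M2): stack=[1,15] mem=[0,0,15,15]
After op 13 (*): stack=[15] mem=[0,0,15,15]
After op 14 (push 15): stack=[15,15] mem=[0,0,15,15]
After op 15 (*): stack=[225] mem=[0,0,15,15]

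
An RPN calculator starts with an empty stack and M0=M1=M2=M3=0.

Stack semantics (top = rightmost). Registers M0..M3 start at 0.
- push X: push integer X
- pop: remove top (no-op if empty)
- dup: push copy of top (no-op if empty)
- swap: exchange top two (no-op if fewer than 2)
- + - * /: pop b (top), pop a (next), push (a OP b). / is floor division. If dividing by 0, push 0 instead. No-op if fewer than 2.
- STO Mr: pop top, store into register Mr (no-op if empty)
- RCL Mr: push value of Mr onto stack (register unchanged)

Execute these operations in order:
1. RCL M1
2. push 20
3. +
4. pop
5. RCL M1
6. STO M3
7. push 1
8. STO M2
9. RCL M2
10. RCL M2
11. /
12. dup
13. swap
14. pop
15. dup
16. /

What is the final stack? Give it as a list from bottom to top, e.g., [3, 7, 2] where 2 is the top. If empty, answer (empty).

Answer: [1]

Derivation:
After op 1 (RCL M1): stack=[0] mem=[0,0,0,0]
After op 2 (push 20): stack=[0,20] mem=[0,0,0,0]
After op 3 (+): stack=[20] mem=[0,0,0,0]
After op 4 (pop): stack=[empty] mem=[0,0,0,0]
After op 5 (RCL M1): stack=[0] mem=[0,0,0,0]
After op 6 (STO M3): stack=[empty] mem=[0,0,0,0]
After op 7 (push 1): stack=[1] mem=[0,0,0,0]
After op 8 (STO M2): stack=[empty] mem=[0,0,1,0]
After op 9 (RCL M2): stack=[1] mem=[0,0,1,0]
After op 10 (RCL M2): stack=[1,1] mem=[0,0,1,0]
After op 11 (/): stack=[1] mem=[0,0,1,0]
After op 12 (dup): stack=[1,1] mem=[0,0,1,0]
After op 13 (swap): stack=[1,1] mem=[0,0,1,0]
After op 14 (pop): stack=[1] mem=[0,0,1,0]
After op 15 (dup): stack=[1,1] mem=[0,0,1,0]
After op 16 (/): stack=[1] mem=[0,0,1,0]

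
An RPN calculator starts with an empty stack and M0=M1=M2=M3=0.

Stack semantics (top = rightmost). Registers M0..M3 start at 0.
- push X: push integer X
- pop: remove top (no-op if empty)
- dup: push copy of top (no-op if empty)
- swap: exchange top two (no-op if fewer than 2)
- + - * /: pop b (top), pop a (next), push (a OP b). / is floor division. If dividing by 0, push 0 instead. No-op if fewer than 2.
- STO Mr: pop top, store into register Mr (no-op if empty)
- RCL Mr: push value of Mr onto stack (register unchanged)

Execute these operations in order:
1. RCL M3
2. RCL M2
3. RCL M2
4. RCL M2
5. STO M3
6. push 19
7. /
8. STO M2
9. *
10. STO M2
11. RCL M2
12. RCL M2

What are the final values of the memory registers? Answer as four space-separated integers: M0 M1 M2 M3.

Answer: 0 0 0 0

Derivation:
After op 1 (RCL M3): stack=[0] mem=[0,0,0,0]
After op 2 (RCL M2): stack=[0,0] mem=[0,0,0,0]
After op 3 (RCL M2): stack=[0,0,0] mem=[0,0,0,0]
After op 4 (RCL M2): stack=[0,0,0,0] mem=[0,0,0,0]
After op 5 (STO M3): stack=[0,0,0] mem=[0,0,0,0]
After op 6 (push 19): stack=[0,0,0,19] mem=[0,0,0,0]
After op 7 (/): stack=[0,0,0] mem=[0,0,0,0]
After op 8 (STO M2): stack=[0,0] mem=[0,0,0,0]
After op 9 (*): stack=[0] mem=[0,0,0,0]
After op 10 (STO M2): stack=[empty] mem=[0,0,0,0]
After op 11 (RCL M2): stack=[0] mem=[0,0,0,0]
After op 12 (RCL M2): stack=[0,0] mem=[0,0,0,0]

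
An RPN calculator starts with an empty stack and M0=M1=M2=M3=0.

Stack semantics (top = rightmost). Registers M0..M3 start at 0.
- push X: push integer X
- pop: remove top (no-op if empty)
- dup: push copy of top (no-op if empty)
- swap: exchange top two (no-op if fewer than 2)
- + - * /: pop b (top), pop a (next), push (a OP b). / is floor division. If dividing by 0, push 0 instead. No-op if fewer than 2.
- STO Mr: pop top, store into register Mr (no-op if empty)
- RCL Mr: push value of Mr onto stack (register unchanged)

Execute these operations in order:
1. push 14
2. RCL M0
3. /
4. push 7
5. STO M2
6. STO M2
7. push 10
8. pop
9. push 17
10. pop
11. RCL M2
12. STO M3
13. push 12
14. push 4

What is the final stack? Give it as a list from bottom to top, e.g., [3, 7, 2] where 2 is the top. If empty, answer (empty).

After op 1 (push 14): stack=[14] mem=[0,0,0,0]
After op 2 (RCL M0): stack=[14,0] mem=[0,0,0,0]
After op 3 (/): stack=[0] mem=[0,0,0,0]
After op 4 (push 7): stack=[0,7] mem=[0,0,0,0]
After op 5 (STO M2): stack=[0] mem=[0,0,7,0]
After op 6 (STO M2): stack=[empty] mem=[0,0,0,0]
After op 7 (push 10): stack=[10] mem=[0,0,0,0]
After op 8 (pop): stack=[empty] mem=[0,0,0,0]
After op 9 (push 17): stack=[17] mem=[0,0,0,0]
After op 10 (pop): stack=[empty] mem=[0,0,0,0]
After op 11 (RCL M2): stack=[0] mem=[0,0,0,0]
After op 12 (STO M3): stack=[empty] mem=[0,0,0,0]
After op 13 (push 12): stack=[12] mem=[0,0,0,0]
After op 14 (push 4): stack=[12,4] mem=[0,0,0,0]

Answer: [12, 4]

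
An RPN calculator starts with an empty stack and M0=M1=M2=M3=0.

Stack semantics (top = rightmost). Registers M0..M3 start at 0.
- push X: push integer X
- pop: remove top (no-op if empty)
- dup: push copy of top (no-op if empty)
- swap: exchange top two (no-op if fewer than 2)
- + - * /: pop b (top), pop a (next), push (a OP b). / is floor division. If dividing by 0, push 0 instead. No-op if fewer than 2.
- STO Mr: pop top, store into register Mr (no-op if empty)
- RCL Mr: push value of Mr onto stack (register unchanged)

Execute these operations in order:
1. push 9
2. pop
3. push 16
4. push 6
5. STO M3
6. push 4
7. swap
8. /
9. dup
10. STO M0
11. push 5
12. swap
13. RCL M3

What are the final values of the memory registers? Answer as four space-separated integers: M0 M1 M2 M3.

Answer: 0 0 0 6

Derivation:
After op 1 (push 9): stack=[9] mem=[0,0,0,0]
After op 2 (pop): stack=[empty] mem=[0,0,0,0]
After op 3 (push 16): stack=[16] mem=[0,0,0,0]
After op 4 (push 6): stack=[16,6] mem=[0,0,0,0]
After op 5 (STO M3): stack=[16] mem=[0,0,0,6]
After op 6 (push 4): stack=[16,4] mem=[0,0,0,6]
After op 7 (swap): stack=[4,16] mem=[0,0,0,6]
After op 8 (/): stack=[0] mem=[0,0,0,6]
After op 9 (dup): stack=[0,0] mem=[0,0,0,6]
After op 10 (STO M0): stack=[0] mem=[0,0,0,6]
After op 11 (push 5): stack=[0,5] mem=[0,0,0,6]
After op 12 (swap): stack=[5,0] mem=[0,0,0,6]
After op 13 (RCL M3): stack=[5,0,6] mem=[0,0,0,6]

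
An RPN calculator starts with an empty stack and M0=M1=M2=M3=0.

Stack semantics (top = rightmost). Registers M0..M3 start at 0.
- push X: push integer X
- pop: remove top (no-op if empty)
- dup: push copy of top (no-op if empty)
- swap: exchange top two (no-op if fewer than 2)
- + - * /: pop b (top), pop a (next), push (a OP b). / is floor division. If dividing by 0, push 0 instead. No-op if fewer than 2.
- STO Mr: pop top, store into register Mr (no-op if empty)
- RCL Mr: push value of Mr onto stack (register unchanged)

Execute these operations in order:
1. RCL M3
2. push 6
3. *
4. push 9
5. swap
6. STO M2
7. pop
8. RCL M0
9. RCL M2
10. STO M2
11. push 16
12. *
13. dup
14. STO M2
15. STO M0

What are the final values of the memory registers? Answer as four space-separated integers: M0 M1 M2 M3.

After op 1 (RCL M3): stack=[0] mem=[0,0,0,0]
After op 2 (push 6): stack=[0,6] mem=[0,0,0,0]
After op 3 (*): stack=[0] mem=[0,0,0,0]
After op 4 (push 9): stack=[0,9] mem=[0,0,0,0]
After op 5 (swap): stack=[9,0] mem=[0,0,0,0]
After op 6 (STO M2): stack=[9] mem=[0,0,0,0]
After op 7 (pop): stack=[empty] mem=[0,0,0,0]
After op 8 (RCL M0): stack=[0] mem=[0,0,0,0]
After op 9 (RCL M2): stack=[0,0] mem=[0,0,0,0]
After op 10 (STO M2): stack=[0] mem=[0,0,0,0]
After op 11 (push 16): stack=[0,16] mem=[0,0,0,0]
After op 12 (*): stack=[0] mem=[0,0,0,0]
After op 13 (dup): stack=[0,0] mem=[0,0,0,0]
After op 14 (STO M2): stack=[0] mem=[0,0,0,0]
After op 15 (STO M0): stack=[empty] mem=[0,0,0,0]

Answer: 0 0 0 0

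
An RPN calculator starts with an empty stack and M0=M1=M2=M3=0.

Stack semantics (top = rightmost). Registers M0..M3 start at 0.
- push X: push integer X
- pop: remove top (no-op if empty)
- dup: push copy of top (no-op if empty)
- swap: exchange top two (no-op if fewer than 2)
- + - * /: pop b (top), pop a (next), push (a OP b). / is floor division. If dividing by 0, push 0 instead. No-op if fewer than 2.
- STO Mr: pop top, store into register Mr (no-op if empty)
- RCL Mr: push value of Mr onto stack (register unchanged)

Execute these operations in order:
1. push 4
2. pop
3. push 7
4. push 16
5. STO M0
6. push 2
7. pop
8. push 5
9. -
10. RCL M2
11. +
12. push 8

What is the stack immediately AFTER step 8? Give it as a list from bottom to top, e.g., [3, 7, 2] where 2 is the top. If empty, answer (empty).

After op 1 (push 4): stack=[4] mem=[0,0,0,0]
After op 2 (pop): stack=[empty] mem=[0,0,0,0]
After op 3 (push 7): stack=[7] mem=[0,0,0,0]
After op 4 (push 16): stack=[7,16] mem=[0,0,0,0]
After op 5 (STO M0): stack=[7] mem=[16,0,0,0]
After op 6 (push 2): stack=[7,2] mem=[16,0,0,0]
After op 7 (pop): stack=[7] mem=[16,0,0,0]
After op 8 (push 5): stack=[7,5] mem=[16,0,0,0]

[7, 5]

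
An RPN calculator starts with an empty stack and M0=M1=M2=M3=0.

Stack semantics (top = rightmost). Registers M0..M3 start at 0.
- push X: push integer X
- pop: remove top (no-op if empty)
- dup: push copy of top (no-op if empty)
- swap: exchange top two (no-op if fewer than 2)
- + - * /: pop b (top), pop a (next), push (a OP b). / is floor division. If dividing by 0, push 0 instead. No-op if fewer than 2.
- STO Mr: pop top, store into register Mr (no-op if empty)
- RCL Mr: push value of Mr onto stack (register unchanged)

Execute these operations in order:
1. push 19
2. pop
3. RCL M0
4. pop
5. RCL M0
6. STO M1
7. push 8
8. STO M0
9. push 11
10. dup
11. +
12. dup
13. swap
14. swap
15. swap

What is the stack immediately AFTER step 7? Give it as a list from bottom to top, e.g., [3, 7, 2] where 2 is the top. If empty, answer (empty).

After op 1 (push 19): stack=[19] mem=[0,0,0,0]
After op 2 (pop): stack=[empty] mem=[0,0,0,0]
After op 3 (RCL M0): stack=[0] mem=[0,0,0,0]
After op 4 (pop): stack=[empty] mem=[0,0,0,0]
After op 5 (RCL M0): stack=[0] mem=[0,0,0,0]
After op 6 (STO M1): stack=[empty] mem=[0,0,0,0]
After op 7 (push 8): stack=[8] mem=[0,0,0,0]

[8]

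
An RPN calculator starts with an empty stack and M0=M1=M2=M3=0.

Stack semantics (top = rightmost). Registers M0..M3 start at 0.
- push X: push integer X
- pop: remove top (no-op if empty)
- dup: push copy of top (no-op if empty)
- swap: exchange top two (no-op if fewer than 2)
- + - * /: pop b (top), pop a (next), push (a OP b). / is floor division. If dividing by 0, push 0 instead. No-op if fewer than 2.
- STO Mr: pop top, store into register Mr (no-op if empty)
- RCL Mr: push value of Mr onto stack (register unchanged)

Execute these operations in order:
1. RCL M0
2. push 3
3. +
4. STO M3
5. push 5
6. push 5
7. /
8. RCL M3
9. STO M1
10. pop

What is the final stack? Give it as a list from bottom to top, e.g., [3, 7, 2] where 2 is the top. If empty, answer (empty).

After op 1 (RCL M0): stack=[0] mem=[0,0,0,0]
After op 2 (push 3): stack=[0,3] mem=[0,0,0,0]
After op 3 (+): stack=[3] mem=[0,0,0,0]
After op 4 (STO M3): stack=[empty] mem=[0,0,0,3]
After op 5 (push 5): stack=[5] mem=[0,0,0,3]
After op 6 (push 5): stack=[5,5] mem=[0,0,0,3]
After op 7 (/): stack=[1] mem=[0,0,0,3]
After op 8 (RCL M3): stack=[1,3] mem=[0,0,0,3]
After op 9 (STO M1): stack=[1] mem=[0,3,0,3]
After op 10 (pop): stack=[empty] mem=[0,3,0,3]

Answer: (empty)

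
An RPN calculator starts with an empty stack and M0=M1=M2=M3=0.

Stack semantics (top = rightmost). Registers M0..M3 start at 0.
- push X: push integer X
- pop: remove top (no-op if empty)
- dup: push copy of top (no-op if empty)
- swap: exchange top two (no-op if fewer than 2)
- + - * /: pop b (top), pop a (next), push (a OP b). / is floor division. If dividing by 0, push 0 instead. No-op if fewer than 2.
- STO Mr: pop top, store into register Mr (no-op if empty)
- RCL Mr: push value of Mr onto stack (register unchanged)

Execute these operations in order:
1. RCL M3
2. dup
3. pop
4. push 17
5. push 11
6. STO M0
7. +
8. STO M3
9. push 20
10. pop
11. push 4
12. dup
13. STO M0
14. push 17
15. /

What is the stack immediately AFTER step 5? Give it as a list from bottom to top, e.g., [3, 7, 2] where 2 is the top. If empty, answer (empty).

After op 1 (RCL M3): stack=[0] mem=[0,0,0,0]
After op 2 (dup): stack=[0,0] mem=[0,0,0,0]
After op 3 (pop): stack=[0] mem=[0,0,0,0]
After op 4 (push 17): stack=[0,17] mem=[0,0,0,0]
After op 5 (push 11): stack=[0,17,11] mem=[0,0,0,0]

[0, 17, 11]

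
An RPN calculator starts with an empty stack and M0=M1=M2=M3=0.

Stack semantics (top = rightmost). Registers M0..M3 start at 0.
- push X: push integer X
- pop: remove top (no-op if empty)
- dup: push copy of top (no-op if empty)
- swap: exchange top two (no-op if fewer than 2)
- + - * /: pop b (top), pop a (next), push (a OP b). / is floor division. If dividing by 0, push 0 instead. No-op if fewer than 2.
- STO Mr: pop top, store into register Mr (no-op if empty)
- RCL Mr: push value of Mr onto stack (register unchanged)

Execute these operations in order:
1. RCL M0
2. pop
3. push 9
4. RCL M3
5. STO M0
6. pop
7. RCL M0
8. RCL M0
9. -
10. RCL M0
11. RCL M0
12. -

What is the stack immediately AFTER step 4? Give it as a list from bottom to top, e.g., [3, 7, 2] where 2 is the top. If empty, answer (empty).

After op 1 (RCL M0): stack=[0] mem=[0,0,0,0]
After op 2 (pop): stack=[empty] mem=[0,0,0,0]
After op 3 (push 9): stack=[9] mem=[0,0,0,0]
After op 4 (RCL M3): stack=[9,0] mem=[0,0,0,0]

[9, 0]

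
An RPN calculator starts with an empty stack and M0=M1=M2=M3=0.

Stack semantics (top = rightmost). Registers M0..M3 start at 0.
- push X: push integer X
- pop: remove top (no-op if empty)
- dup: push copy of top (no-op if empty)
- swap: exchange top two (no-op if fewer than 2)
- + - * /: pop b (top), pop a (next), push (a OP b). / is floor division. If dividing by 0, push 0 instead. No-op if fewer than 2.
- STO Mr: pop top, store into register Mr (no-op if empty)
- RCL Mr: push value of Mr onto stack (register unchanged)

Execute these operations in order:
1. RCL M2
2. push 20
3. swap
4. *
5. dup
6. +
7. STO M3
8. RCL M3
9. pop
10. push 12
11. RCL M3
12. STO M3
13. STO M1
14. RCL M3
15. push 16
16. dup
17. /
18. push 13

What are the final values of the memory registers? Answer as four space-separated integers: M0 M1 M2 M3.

Answer: 0 12 0 0

Derivation:
After op 1 (RCL M2): stack=[0] mem=[0,0,0,0]
After op 2 (push 20): stack=[0,20] mem=[0,0,0,0]
After op 3 (swap): stack=[20,0] mem=[0,0,0,0]
After op 4 (*): stack=[0] mem=[0,0,0,0]
After op 5 (dup): stack=[0,0] mem=[0,0,0,0]
After op 6 (+): stack=[0] mem=[0,0,0,0]
After op 7 (STO M3): stack=[empty] mem=[0,0,0,0]
After op 8 (RCL M3): stack=[0] mem=[0,0,0,0]
After op 9 (pop): stack=[empty] mem=[0,0,0,0]
After op 10 (push 12): stack=[12] mem=[0,0,0,0]
After op 11 (RCL M3): stack=[12,0] mem=[0,0,0,0]
After op 12 (STO M3): stack=[12] mem=[0,0,0,0]
After op 13 (STO M1): stack=[empty] mem=[0,12,0,0]
After op 14 (RCL M3): stack=[0] mem=[0,12,0,0]
After op 15 (push 16): stack=[0,16] mem=[0,12,0,0]
After op 16 (dup): stack=[0,16,16] mem=[0,12,0,0]
After op 17 (/): stack=[0,1] mem=[0,12,0,0]
After op 18 (push 13): stack=[0,1,13] mem=[0,12,0,0]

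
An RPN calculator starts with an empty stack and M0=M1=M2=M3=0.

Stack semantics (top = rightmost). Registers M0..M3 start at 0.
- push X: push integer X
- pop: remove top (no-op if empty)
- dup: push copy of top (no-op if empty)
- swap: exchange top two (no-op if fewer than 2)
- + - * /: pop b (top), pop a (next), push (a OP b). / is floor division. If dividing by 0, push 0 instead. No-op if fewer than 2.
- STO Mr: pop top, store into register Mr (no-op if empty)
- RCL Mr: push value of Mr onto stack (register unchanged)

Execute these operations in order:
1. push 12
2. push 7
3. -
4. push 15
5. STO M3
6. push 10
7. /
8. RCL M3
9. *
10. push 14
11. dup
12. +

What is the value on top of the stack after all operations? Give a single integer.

Answer: 28

Derivation:
After op 1 (push 12): stack=[12] mem=[0,0,0,0]
After op 2 (push 7): stack=[12,7] mem=[0,0,0,0]
After op 3 (-): stack=[5] mem=[0,0,0,0]
After op 4 (push 15): stack=[5,15] mem=[0,0,0,0]
After op 5 (STO M3): stack=[5] mem=[0,0,0,15]
After op 6 (push 10): stack=[5,10] mem=[0,0,0,15]
After op 7 (/): stack=[0] mem=[0,0,0,15]
After op 8 (RCL M3): stack=[0,15] mem=[0,0,0,15]
After op 9 (*): stack=[0] mem=[0,0,0,15]
After op 10 (push 14): stack=[0,14] mem=[0,0,0,15]
After op 11 (dup): stack=[0,14,14] mem=[0,0,0,15]
After op 12 (+): stack=[0,28] mem=[0,0,0,15]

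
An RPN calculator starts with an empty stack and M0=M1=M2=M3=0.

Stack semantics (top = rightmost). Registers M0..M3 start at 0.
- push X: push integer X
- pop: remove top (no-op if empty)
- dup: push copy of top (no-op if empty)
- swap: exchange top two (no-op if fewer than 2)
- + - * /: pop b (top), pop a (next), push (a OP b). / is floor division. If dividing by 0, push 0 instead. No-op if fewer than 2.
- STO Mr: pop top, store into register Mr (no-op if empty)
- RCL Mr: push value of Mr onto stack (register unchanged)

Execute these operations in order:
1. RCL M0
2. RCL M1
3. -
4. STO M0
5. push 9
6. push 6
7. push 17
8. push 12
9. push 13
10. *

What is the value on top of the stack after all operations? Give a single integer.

After op 1 (RCL M0): stack=[0] mem=[0,0,0,0]
After op 2 (RCL M1): stack=[0,0] mem=[0,0,0,0]
After op 3 (-): stack=[0] mem=[0,0,0,0]
After op 4 (STO M0): stack=[empty] mem=[0,0,0,0]
After op 5 (push 9): stack=[9] mem=[0,0,0,0]
After op 6 (push 6): stack=[9,6] mem=[0,0,0,0]
After op 7 (push 17): stack=[9,6,17] mem=[0,0,0,0]
After op 8 (push 12): stack=[9,6,17,12] mem=[0,0,0,0]
After op 9 (push 13): stack=[9,6,17,12,13] mem=[0,0,0,0]
After op 10 (*): stack=[9,6,17,156] mem=[0,0,0,0]

Answer: 156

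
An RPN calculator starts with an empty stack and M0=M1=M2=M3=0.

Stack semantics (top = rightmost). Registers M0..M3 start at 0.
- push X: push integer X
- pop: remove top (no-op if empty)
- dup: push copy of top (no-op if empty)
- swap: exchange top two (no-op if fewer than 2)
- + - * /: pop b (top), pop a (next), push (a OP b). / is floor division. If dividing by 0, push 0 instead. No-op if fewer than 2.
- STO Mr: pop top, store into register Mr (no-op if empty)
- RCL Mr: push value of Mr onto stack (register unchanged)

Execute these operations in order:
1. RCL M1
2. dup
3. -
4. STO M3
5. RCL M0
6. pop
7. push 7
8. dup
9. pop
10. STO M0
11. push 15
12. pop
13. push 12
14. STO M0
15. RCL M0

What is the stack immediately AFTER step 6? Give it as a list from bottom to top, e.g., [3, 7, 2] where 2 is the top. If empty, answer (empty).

After op 1 (RCL M1): stack=[0] mem=[0,0,0,0]
After op 2 (dup): stack=[0,0] mem=[0,0,0,0]
After op 3 (-): stack=[0] mem=[0,0,0,0]
After op 4 (STO M3): stack=[empty] mem=[0,0,0,0]
After op 5 (RCL M0): stack=[0] mem=[0,0,0,0]
After op 6 (pop): stack=[empty] mem=[0,0,0,0]

(empty)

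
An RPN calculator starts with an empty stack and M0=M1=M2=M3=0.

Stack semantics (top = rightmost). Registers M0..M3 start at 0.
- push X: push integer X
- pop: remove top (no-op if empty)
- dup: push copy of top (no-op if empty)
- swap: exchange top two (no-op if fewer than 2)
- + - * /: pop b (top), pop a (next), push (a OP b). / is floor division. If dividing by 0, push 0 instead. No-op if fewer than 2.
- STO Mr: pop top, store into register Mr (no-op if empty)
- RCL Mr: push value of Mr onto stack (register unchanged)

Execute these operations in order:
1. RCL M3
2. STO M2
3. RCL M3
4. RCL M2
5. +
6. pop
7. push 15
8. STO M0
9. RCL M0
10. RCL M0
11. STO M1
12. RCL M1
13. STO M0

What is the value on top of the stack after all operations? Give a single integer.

After op 1 (RCL M3): stack=[0] mem=[0,0,0,0]
After op 2 (STO M2): stack=[empty] mem=[0,0,0,0]
After op 3 (RCL M3): stack=[0] mem=[0,0,0,0]
After op 4 (RCL M2): stack=[0,0] mem=[0,0,0,0]
After op 5 (+): stack=[0] mem=[0,0,0,0]
After op 6 (pop): stack=[empty] mem=[0,0,0,0]
After op 7 (push 15): stack=[15] mem=[0,0,0,0]
After op 8 (STO M0): stack=[empty] mem=[15,0,0,0]
After op 9 (RCL M0): stack=[15] mem=[15,0,0,0]
After op 10 (RCL M0): stack=[15,15] mem=[15,0,0,0]
After op 11 (STO M1): stack=[15] mem=[15,15,0,0]
After op 12 (RCL M1): stack=[15,15] mem=[15,15,0,0]
After op 13 (STO M0): stack=[15] mem=[15,15,0,0]

Answer: 15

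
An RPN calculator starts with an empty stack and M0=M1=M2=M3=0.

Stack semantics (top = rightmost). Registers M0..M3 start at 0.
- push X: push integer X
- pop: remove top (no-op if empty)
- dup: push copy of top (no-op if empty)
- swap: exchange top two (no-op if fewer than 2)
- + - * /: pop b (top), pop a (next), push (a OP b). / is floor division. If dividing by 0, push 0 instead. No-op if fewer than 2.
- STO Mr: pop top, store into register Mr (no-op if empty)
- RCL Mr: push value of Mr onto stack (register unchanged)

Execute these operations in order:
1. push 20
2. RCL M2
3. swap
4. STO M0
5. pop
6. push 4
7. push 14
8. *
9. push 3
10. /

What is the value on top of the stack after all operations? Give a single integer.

After op 1 (push 20): stack=[20] mem=[0,0,0,0]
After op 2 (RCL M2): stack=[20,0] mem=[0,0,0,0]
After op 3 (swap): stack=[0,20] mem=[0,0,0,0]
After op 4 (STO M0): stack=[0] mem=[20,0,0,0]
After op 5 (pop): stack=[empty] mem=[20,0,0,0]
After op 6 (push 4): stack=[4] mem=[20,0,0,0]
After op 7 (push 14): stack=[4,14] mem=[20,0,0,0]
After op 8 (*): stack=[56] mem=[20,0,0,0]
After op 9 (push 3): stack=[56,3] mem=[20,0,0,0]
After op 10 (/): stack=[18] mem=[20,0,0,0]

Answer: 18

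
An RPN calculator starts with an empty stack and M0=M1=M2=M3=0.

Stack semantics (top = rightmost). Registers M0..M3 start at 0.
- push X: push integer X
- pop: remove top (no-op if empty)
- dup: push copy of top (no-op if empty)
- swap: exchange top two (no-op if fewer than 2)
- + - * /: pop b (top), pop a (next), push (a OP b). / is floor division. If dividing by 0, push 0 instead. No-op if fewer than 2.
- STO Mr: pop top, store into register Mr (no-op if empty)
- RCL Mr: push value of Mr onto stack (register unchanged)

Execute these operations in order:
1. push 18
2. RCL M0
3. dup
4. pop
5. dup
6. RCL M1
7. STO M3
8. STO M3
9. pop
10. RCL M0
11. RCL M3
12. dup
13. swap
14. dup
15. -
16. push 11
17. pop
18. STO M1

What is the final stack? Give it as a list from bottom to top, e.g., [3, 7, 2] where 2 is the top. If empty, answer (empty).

After op 1 (push 18): stack=[18] mem=[0,0,0,0]
After op 2 (RCL M0): stack=[18,0] mem=[0,0,0,0]
After op 3 (dup): stack=[18,0,0] mem=[0,0,0,0]
After op 4 (pop): stack=[18,0] mem=[0,0,0,0]
After op 5 (dup): stack=[18,0,0] mem=[0,0,0,0]
After op 6 (RCL M1): stack=[18,0,0,0] mem=[0,0,0,0]
After op 7 (STO M3): stack=[18,0,0] mem=[0,0,0,0]
After op 8 (STO M3): stack=[18,0] mem=[0,0,0,0]
After op 9 (pop): stack=[18] mem=[0,0,0,0]
After op 10 (RCL M0): stack=[18,0] mem=[0,0,0,0]
After op 11 (RCL M3): stack=[18,0,0] mem=[0,0,0,0]
After op 12 (dup): stack=[18,0,0,0] mem=[0,0,0,0]
After op 13 (swap): stack=[18,0,0,0] mem=[0,0,0,0]
After op 14 (dup): stack=[18,0,0,0,0] mem=[0,0,0,0]
After op 15 (-): stack=[18,0,0,0] mem=[0,0,0,0]
After op 16 (push 11): stack=[18,0,0,0,11] mem=[0,0,0,0]
After op 17 (pop): stack=[18,0,0,0] mem=[0,0,0,0]
After op 18 (STO M1): stack=[18,0,0] mem=[0,0,0,0]

Answer: [18, 0, 0]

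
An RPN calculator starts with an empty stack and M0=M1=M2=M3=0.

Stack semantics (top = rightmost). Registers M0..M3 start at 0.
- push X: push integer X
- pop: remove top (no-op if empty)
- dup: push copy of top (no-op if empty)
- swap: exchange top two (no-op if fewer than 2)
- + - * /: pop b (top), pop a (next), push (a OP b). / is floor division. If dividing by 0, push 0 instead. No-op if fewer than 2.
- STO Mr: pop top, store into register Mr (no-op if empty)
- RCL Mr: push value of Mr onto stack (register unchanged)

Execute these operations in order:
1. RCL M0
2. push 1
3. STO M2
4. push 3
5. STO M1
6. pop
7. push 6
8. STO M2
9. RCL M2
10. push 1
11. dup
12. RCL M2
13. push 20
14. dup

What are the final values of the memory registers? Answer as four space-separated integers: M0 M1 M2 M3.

After op 1 (RCL M0): stack=[0] mem=[0,0,0,0]
After op 2 (push 1): stack=[0,1] mem=[0,0,0,0]
After op 3 (STO M2): stack=[0] mem=[0,0,1,0]
After op 4 (push 3): stack=[0,3] mem=[0,0,1,0]
After op 5 (STO M1): stack=[0] mem=[0,3,1,0]
After op 6 (pop): stack=[empty] mem=[0,3,1,0]
After op 7 (push 6): stack=[6] mem=[0,3,1,0]
After op 8 (STO M2): stack=[empty] mem=[0,3,6,0]
After op 9 (RCL M2): stack=[6] mem=[0,3,6,0]
After op 10 (push 1): stack=[6,1] mem=[0,3,6,0]
After op 11 (dup): stack=[6,1,1] mem=[0,3,6,0]
After op 12 (RCL M2): stack=[6,1,1,6] mem=[0,3,6,0]
After op 13 (push 20): stack=[6,1,1,6,20] mem=[0,3,6,0]
After op 14 (dup): stack=[6,1,1,6,20,20] mem=[0,3,6,0]

Answer: 0 3 6 0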